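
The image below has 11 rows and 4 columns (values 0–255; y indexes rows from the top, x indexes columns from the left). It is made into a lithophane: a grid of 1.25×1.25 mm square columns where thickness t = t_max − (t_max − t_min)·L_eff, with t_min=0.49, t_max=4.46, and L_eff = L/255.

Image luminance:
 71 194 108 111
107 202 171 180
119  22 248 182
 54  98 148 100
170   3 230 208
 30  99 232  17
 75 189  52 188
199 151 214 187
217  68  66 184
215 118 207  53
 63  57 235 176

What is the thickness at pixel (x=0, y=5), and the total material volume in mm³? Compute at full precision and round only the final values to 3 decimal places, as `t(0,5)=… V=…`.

span = t_max - t_min = 4.46 - 0.49 = 3.970
L(0,5) = 30, L_eff = 30/255 = 0.117647
t(0,5) = 4.46 - 3.970·0.117647 = 3.993
Σt over all 11·4 pixels = 102.548
V = pitch²·Σt = 1.25²·102.548 = 160.231

t(0,5)=3.993 V=160.231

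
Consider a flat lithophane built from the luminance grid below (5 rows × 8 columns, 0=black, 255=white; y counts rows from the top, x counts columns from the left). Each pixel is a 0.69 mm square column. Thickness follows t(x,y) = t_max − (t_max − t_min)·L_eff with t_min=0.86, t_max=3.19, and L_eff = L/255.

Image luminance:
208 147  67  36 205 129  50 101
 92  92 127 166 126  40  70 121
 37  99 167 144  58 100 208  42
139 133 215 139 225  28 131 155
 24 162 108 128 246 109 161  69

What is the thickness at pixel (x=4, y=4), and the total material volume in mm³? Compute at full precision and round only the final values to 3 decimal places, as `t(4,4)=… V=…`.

t(4,4)=0.942 V=39.852

span = t_max - t_min = 3.19 - 0.86 = 2.330
L(4,4) = 246, L_eff = 246/255 = 0.964706
t(4,4) = 3.19 - 2.330·0.964706 = 0.942
Σt over all 5·8 pixels = 533617/6375 ≈ 83.7046275
V = pitch²·Σt = 0.69²·533617/6375 = 39.852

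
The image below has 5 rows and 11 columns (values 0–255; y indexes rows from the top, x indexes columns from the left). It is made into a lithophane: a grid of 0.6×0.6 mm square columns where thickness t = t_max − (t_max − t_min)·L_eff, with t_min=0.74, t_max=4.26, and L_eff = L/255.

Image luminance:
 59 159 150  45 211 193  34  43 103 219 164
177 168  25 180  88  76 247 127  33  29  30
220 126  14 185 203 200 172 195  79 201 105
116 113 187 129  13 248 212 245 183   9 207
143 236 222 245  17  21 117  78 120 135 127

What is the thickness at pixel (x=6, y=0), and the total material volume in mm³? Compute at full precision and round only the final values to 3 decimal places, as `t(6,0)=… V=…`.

t(6,0)=3.791 V=47.659

span = t_max - t_min = 4.26 - 0.74 = 3.520
L(6,0) = 34, L_eff = 34/255 = 0.133333
t(6,0) = 4.26 - 3.520·0.133333 = 3.791
Σt over all 5·11 pixels = 562639/4250 ≈ 132.3856471
V = pitch²·Σt = 0.6²·562639/4250 = 47.659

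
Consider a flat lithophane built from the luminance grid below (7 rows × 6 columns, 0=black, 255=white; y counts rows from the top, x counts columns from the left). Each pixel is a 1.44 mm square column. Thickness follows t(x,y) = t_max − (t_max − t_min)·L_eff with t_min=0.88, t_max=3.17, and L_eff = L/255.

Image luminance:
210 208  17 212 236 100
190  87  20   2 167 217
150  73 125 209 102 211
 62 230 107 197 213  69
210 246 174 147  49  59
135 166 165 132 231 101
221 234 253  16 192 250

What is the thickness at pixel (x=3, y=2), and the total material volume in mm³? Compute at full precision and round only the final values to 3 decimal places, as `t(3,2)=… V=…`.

t(3,2)=1.293 V=156.993

span = t_max - t_min = 3.17 - 0.88 = 2.290
L(3,2) = 209, L_eff = 209/255 = 0.819608
t(3,2) = 3.17 - 2.290·0.819608 = 1.293
Σt over all 7·6 pixels = 386123/5100 ≈ 75.7103922
V = pitch²·Σt = 1.44²·386123/5100 = 156.993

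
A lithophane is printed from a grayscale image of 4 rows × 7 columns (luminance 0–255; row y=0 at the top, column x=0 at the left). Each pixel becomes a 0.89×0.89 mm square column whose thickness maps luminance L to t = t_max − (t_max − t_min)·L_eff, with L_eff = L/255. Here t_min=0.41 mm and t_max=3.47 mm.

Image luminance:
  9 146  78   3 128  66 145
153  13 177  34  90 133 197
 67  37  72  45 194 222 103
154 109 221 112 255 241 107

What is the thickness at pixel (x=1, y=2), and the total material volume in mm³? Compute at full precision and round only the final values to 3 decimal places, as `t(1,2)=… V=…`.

span = t_max - t_min = 3.47 - 0.41 = 3.060
L(1,2) = 37, L_eff = 37/255 = 0.145098
t(1,2) = 3.47 - 3.060·0.145098 = 3.026
Σt over all 4·7 pixels = 57.428
V = pitch²·Σt = 0.89²·57.428 = 45.489

t(1,2)=3.026 V=45.489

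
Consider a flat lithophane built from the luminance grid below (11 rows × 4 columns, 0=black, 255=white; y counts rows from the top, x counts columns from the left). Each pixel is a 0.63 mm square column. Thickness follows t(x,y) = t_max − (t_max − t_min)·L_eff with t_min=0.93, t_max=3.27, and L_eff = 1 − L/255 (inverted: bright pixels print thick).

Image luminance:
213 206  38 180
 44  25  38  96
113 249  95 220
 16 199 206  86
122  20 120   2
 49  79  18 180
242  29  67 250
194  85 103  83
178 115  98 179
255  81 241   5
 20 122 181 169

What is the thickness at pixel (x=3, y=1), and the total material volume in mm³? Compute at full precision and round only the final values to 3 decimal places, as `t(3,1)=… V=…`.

span = t_max - t_min = 3.27 - 0.93 = 2.340
L(3,1) = 96, L_eff = 1 - 96/255 = 0.623529 (inverted)
t(3,1) = 3.27 - 2.340·0.623529 = 1.811
Σt over all 11·4 pixels = 381039/4250 ≈ 89.6562353
V = pitch²·Σt = 0.63²·381039/4250 = 35.585

t(3,1)=1.811 V=35.585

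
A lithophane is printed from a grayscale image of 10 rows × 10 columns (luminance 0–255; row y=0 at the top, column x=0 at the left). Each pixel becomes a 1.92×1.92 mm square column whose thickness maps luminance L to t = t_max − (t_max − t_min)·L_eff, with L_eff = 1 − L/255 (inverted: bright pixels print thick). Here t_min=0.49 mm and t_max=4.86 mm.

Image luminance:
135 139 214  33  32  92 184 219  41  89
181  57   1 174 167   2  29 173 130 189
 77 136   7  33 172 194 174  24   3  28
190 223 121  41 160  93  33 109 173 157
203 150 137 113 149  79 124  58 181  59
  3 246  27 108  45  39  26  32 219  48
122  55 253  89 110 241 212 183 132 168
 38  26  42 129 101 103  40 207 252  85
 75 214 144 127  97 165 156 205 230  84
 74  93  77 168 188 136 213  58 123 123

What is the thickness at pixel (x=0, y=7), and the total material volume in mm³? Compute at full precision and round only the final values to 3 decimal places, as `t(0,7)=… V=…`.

span = t_max - t_min = 4.86 - 0.49 = 4.370
L(0,7) = 38, L_eff = 1 - 38/255 = 0.850980 (inverted)
t(0,7) = 4.86 - 4.370·0.850980 = 1.141
Σt over all 10·10 pixels = 6411781/25500 ≈ 251.4423922
V = pitch²·Σt = 1.92²·6411781/25500 = 926.917

t(0,7)=1.141 V=926.917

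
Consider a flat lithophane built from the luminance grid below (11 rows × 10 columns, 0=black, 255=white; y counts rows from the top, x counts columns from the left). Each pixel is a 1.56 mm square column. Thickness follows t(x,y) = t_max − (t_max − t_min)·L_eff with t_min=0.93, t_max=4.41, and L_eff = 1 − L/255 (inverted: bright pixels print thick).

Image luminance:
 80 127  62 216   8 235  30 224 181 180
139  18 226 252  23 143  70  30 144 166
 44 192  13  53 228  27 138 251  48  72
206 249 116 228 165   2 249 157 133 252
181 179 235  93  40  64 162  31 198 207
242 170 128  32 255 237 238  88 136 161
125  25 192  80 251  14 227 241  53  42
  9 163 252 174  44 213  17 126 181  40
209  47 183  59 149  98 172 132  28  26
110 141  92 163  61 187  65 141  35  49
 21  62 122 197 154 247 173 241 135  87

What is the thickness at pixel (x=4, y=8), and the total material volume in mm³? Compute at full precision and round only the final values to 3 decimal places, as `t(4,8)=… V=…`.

t(4,8)=2.963 V=730.823

span = t_max - t_min = 4.41 - 0.93 = 3.480
L(4,8) = 149, L_eff = 1 - 149/255 = 0.415686 (inverted)
t(4,8) = 4.41 - 3.480·0.415686 = 2.963
Σt over all 11·10 pixels = 1276297/4250 ≈ 300.3051765
V = pitch²·Σt = 1.56²·1276297/4250 = 730.823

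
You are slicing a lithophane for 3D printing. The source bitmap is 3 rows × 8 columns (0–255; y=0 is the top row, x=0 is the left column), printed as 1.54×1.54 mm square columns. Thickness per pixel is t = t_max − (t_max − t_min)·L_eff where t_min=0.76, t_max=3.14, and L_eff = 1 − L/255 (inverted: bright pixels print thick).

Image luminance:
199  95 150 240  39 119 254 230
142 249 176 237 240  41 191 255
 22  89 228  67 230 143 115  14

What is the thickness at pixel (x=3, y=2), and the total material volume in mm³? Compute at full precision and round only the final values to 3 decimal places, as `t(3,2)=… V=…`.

span = t_max - t_min = 3.14 - 0.76 = 2.380
L(3,2) = 67, L_eff = 1 - 67/255 = 0.737255 (inverted)
t(3,2) = 3.14 - 2.380·0.737255 = 1.385
Σt over all 3·8 pixels = 53.38
V = pitch²·Σt = 1.54²·53.38 = 126.596

t(3,2)=1.385 V=126.596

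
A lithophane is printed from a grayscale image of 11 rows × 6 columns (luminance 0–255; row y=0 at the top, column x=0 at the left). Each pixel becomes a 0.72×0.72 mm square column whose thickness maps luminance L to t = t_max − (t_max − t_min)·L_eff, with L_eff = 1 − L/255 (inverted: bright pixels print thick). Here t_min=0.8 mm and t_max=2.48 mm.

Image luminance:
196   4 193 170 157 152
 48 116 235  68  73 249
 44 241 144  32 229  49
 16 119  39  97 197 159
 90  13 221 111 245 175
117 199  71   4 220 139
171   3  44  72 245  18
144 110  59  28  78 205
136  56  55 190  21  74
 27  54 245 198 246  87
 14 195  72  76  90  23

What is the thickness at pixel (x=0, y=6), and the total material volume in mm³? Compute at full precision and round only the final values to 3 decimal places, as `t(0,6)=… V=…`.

span = t_max - t_min = 2.48 - 0.8 = 1.680
L(0,6) = 171, L_eff = 1 - 171/255 = 0.329412 (inverted)
t(0,6) = 2.48 - 1.680·0.329412 = 1.927
Σt over all 11·6 pixels = 219552/2125 ≈ 103.3185882
V = pitch²·Σt = 0.72²·219552/2125 = 53.560

t(0,6)=1.927 V=53.560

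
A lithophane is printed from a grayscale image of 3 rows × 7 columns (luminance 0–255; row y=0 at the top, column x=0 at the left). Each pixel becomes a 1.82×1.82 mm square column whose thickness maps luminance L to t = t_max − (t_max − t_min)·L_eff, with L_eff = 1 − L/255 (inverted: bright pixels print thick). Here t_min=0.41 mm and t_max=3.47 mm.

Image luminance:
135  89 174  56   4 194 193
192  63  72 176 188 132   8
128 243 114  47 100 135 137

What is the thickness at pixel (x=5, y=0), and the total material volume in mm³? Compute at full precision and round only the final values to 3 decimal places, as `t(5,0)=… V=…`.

t(5,0)=2.738 V=131.072

span = t_max - t_min = 3.47 - 0.41 = 3.060
L(5,0) = 194, L_eff = 1 - 194/255 = 0.239216 (inverted)
t(5,0) = 3.47 - 3.060·0.239216 = 2.738
Σt over all 3·7 pixels = 39.57
V = pitch²·Σt = 1.82²·39.57 = 131.072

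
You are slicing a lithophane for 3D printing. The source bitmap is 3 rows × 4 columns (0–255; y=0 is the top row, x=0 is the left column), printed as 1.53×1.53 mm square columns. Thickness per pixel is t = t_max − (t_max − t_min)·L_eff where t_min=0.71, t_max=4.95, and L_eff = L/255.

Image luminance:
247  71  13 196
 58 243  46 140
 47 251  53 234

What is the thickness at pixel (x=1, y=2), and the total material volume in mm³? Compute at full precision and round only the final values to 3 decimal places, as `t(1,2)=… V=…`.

t(1,2)=0.777 V=76.811

span = t_max - t_min = 4.95 - 0.71 = 4.240
L(1,2) = 251, L_eff = 251/255 = 0.984314
t(1,2) = 4.95 - 4.240·0.984314 = 0.777
Σt over all 3·4 pixels = 69727/2125 ≈ 32.8127059
V = pitch²·Σt = 1.53²·69727/2125 = 76.811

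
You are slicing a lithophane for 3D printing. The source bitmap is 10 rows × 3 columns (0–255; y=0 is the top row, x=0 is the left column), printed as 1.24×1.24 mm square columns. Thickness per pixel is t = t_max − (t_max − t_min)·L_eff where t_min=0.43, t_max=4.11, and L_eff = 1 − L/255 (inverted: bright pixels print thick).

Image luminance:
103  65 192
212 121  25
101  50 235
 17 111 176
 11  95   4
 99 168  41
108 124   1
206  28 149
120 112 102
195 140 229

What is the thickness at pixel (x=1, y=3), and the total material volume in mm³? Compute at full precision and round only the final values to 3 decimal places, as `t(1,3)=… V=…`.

span = t_max - t_min = 4.11 - 0.43 = 3.680
L(1,3) = 111, L_eff = 1 - 111/255 = 0.564706 (inverted)
t(1,3) = 4.11 - 3.680·0.564706 = 2.032
Σt over all 10·3 pixels = 155807/2550 ≈ 61.1007843
V = pitch²·Σt = 1.24²·155807/2550 = 93.949

t(1,3)=2.032 V=93.949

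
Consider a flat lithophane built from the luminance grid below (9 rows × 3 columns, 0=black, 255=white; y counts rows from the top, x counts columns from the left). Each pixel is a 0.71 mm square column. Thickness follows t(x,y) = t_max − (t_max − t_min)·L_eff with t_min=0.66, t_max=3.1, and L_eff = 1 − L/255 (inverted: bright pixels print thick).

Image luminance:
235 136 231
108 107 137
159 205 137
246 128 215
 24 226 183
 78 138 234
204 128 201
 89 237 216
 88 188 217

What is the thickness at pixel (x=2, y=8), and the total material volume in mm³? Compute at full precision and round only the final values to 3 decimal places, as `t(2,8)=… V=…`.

span = t_max - t_min = 3.1 - 0.66 = 2.440
L(2,8) = 217, L_eff = 1 - 217/255 = 0.149020 (inverted)
t(2,8) = 3.1 - 2.440·0.149020 = 2.736
Σt over all 9·3 pixels = 155119/2550 ≈ 60.8309804
V = pitch²·Σt = 0.71²·155119/2550 = 30.665

t(2,8)=2.736 V=30.665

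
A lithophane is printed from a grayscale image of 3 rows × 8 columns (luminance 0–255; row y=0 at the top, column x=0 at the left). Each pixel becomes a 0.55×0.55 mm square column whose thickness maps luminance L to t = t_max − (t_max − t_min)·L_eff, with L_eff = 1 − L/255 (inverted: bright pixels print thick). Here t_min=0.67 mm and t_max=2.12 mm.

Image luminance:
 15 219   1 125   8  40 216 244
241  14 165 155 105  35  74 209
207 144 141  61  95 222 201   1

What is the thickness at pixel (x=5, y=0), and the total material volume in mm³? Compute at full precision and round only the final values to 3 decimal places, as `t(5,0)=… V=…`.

span = t_max - t_min = 2.12 - 0.67 = 1.450
L(5,0) = 40, L_eff = 1 - 40/255 = 0.843137 (inverted)
t(5,0) = 2.12 - 1.450·0.843137 = 0.897
Σt over all 3·8 pixels = 16721/510 ≈ 32.7862745
V = pitch²·Σt = 0.55²·16721/510 = 9.918

t(5,0)=0.897 V=9.918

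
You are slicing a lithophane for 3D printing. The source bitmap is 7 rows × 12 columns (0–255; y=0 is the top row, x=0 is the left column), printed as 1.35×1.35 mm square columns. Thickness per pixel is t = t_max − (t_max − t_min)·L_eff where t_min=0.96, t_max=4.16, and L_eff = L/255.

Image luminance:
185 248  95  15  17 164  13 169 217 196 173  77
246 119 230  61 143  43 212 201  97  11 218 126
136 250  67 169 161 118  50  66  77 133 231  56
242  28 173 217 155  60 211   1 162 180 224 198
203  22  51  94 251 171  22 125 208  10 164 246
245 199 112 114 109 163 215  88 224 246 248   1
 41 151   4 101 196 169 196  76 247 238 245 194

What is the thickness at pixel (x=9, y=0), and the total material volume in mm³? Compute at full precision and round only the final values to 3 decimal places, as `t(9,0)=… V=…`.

t(9,0)=1.700 V=361.721

span = t_max - t_min = 4.16 - 0.96 = 3.200
L(9,0) = 196, L_eff = 196/255 = 0.768627
t(9,0) = 4.16 - 3.200·0.768627 = 1.700
Σt over all 7·12 pixels = 84352/425 ≈ 198.4752941
V = pitch²·Σt = 1.35²·84352/425 = 361.721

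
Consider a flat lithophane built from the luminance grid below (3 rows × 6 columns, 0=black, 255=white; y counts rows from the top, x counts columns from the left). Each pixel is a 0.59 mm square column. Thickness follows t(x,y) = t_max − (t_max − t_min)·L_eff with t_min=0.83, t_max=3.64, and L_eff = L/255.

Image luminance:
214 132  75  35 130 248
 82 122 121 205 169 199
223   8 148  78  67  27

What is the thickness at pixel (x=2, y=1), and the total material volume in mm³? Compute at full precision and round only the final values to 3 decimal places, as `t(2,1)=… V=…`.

t(2,1)=2.307 V=14.050

span = t_max - t_min = 3.64 - 0.83 = 2.810
L(2,1) = 121, L_eff = 121/255 = 0.474510
t(2,1) = 3.64 - 2.810·0.474510 = 2.307
Σt over all 3·6 pixels = 343079/8500 ≈ 40.3622353
V = pitch²·Σt = 0.59²·343079/8500 = 14.050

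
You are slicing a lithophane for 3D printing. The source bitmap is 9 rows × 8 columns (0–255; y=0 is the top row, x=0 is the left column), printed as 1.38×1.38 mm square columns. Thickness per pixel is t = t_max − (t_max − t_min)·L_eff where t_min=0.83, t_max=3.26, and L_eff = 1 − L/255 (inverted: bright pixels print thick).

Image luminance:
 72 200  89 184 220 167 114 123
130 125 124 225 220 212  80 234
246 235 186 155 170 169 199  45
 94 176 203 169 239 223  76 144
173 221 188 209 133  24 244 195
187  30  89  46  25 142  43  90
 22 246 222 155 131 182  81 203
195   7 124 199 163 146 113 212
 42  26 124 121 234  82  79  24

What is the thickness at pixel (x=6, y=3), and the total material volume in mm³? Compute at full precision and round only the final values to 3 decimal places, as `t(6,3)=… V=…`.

t(6,3)=1.554 V=302.907

span = t_max - t_min = 3.26 - 0.83 = 2.430
L(6,3) = 76, L_eff = 1 - 76/255 = 0.701961 (inverted)
t(6,3) = 3.26 - 2.430·0.701961 = 1.554
Σt over all 9·8 pixels = 67599/425 ≈ 159.0564706
V = pitch²·Σt = 1.38²·67599/425 = 302.907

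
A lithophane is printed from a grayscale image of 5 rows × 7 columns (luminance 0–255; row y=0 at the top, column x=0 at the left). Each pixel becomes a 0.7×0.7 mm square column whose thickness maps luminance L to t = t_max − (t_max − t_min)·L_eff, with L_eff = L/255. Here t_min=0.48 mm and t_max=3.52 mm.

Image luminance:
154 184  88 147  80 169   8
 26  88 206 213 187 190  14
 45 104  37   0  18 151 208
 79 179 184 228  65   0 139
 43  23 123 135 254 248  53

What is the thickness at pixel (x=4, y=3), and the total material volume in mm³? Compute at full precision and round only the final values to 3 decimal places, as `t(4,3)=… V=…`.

t(4,3)=2.745 V=36.593

span = t_max - t_min = 3.52 - 0.48 = 3.040
L(4,3) = 65, L_eff = 65/255 = 0.254902
t(4,3) = 3.52 - 3.040·0.254902 = 2.745
Σt over all 5·7 pixels = 95216/1275 ≈ 74.6792157
V = pitch²·Σt = 0.7²·95216/1275 = 36.593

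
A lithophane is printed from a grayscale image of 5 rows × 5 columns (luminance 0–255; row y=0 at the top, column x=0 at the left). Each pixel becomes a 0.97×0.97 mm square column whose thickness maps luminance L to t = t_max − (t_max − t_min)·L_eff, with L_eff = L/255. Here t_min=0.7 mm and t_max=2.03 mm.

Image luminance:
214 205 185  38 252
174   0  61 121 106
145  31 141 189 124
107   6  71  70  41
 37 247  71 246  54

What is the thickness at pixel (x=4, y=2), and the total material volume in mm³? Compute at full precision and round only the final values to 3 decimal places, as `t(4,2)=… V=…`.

span = t_max - t_min = 2.03 - 0.7 = 1.330
L(4,2) = 124, L_eff = 124/255 = 0.486275
t(4,2) = 2.03 - 1.330·0.486275 = 1.383
Σt over all 5·5 pixels = 903637/25500 ≈ 35.4367451
V = pitch²·Σt = 0.97²·903637/25500 = 33.342

t(4,2)=1.383 V=33.342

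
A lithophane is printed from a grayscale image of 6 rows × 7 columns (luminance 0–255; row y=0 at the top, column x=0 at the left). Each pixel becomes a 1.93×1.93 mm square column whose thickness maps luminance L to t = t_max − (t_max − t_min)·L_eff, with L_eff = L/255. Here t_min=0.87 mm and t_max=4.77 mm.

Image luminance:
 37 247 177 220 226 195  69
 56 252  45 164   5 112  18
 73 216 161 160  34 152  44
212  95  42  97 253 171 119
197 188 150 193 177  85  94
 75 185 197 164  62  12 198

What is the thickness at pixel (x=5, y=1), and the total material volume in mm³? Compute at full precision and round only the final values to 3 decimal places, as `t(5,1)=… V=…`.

span = t_max - t_min = 4.77 - 0.87 = 3.900
L(5,1) = 112, L_eff = 112/255 = 0.439216
t(5,1) = 4.77 - 3.900·0.439216 = 3.057
Σt over all 6·7 pixels = 48556/425 ≈ 114.2494118
V = pitch²·Σt = 1.93²·48556/425 = 425.568

t(5,1)=3.057 V=425.568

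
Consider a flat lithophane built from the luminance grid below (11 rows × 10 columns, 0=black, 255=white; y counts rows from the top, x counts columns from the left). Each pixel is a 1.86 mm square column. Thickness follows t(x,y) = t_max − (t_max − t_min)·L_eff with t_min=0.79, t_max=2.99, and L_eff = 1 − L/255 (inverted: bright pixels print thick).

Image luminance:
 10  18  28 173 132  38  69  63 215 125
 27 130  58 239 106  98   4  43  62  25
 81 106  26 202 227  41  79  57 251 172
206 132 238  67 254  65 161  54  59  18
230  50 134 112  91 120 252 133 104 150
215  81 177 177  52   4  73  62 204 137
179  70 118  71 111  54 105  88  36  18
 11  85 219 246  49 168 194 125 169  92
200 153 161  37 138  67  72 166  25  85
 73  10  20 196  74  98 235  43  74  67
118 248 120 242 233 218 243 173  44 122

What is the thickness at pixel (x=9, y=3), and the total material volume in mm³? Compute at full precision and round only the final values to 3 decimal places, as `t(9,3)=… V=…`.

t(9,3)=0.945 V=679.106

span = t_max - t_min = 2.99 - 0.79 = 2.200
L(9,3) = 18, L_eff = 1 - 18/255 = 0.929412 (inverted)
t(9,3) = 2.99 - 2.200·0.929412 = 0.945
Σt over all 11·10 pixels = 100111/510 ≈ 196.2960784
V = pitch²·Σt = 1.86²·100111/510 = 679.106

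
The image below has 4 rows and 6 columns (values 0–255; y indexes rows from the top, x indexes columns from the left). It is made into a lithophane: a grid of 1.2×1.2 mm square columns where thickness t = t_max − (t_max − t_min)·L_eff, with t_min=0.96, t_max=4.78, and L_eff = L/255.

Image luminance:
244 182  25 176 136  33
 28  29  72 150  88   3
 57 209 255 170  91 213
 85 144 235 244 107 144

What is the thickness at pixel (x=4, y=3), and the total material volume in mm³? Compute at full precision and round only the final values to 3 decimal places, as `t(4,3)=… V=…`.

span = t_max - t_min = 4.78 - 0.96 = 3.820
L(4,3) = 107, L_eff = 107/255 = 0.419608
t(4,3) = 4.78 - 3.820·0.419608 = 3.177
Σt over all 4·6 pixels = 28892/425 ≈ 67.9811765
V = pitch²·Σt = 1.2²·28892/425 = 97.893

t(4,3)=3.177 V=97.893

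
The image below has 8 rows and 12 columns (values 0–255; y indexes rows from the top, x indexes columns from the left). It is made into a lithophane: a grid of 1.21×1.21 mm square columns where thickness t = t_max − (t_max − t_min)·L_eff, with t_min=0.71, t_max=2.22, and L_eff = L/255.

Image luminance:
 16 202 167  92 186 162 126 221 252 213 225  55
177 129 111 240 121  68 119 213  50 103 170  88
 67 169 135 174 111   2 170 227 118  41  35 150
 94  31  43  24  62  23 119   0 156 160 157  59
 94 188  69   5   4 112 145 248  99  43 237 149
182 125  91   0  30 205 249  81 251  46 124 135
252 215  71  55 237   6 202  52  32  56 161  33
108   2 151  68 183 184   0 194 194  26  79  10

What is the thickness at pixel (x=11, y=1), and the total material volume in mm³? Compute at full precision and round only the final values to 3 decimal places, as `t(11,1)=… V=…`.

span = t_max - t_min = 2.22 - 0.71 = 1.510
L(11,1) = 88, L_eff = 88/255 = 0.345098
t(11,1) = 2.22 - 1.510·0.345098 = 1.699
Σt over all 8·12 pixels = 310487/2125 ≈ 146.1115294
V = pitch²·Σt = 1.21²·310487/2125 = 213.922

t(11,1)=1.699 V=213.922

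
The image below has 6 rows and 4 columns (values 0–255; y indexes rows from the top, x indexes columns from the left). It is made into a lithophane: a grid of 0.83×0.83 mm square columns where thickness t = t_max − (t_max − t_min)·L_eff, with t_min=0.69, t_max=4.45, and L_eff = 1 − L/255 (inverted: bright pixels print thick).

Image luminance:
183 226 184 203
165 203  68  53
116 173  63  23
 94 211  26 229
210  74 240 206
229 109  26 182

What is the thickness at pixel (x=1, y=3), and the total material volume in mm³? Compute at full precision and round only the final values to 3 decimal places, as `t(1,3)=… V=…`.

span = t_max - t_min = 4.45 - 0.69 = 3.760
L(1,3) = 211, L_eff = 1 - 211/255 = 0.172549 (inverted)
t(1,3) = 4.45 - 3.760·0.172549 = 3.801
Σt over all 6·4 pixels = 434194/6375 ≈ 68.1088627
V = pitch²·Σt = 0.83²·434194/6375 = 46.920

t(1,3)=3.801 V=46.920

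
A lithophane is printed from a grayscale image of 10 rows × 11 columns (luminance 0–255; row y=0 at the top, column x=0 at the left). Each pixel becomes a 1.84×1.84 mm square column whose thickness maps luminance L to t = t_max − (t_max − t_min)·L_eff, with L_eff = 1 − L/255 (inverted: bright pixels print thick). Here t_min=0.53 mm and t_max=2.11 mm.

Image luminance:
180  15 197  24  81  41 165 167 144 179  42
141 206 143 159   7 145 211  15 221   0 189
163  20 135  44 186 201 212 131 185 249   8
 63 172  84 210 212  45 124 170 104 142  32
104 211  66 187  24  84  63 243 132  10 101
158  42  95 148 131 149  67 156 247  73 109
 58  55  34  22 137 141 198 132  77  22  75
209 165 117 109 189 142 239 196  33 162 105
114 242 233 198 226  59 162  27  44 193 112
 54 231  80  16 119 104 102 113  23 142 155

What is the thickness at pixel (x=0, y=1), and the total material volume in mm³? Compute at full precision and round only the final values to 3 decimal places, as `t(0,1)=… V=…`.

span = t_max - t_min = 2.11 - 0.53 = 1.580
L(0,1) = 141, L_eff = 1 - 141/255 = 0.447059 (inverted)
t(0,1) = 2.11 - 1.580·0.447059 = 1.404
Σt over all 10·11 pixels = 120813/850 ≈ 142.1329412
V = pitch²·Σt = 1.84²·120813/850 = 481.205

t(0,1)=1.404 V=481.205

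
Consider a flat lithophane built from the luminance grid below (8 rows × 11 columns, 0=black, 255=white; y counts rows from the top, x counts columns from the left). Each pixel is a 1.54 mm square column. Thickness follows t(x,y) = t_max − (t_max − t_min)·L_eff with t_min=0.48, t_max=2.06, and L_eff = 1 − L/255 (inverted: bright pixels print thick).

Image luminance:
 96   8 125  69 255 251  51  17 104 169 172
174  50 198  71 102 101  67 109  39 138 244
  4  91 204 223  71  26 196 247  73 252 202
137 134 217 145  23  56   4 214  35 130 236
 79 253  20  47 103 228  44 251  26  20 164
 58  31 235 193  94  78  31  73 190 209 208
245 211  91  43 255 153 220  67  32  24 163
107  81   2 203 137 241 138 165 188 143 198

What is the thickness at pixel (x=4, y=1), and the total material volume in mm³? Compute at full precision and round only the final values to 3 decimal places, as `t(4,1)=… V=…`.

t(4,1)=1.112 V=265.814

span = t_max - t_min = 2.06 - 0.48 = 1.580
L(4,1) = 102, L_eff = 1 - 102/255 = 0.600000 (inverted)
t(4,1) = 2.06 - 1.580·0.600000 = 1.112
Σt over all 8·11 pixels = 714524/6375 ≈ 112.0821961
V = pitch²·Σt = 1.54²·714524/6375 = 265.814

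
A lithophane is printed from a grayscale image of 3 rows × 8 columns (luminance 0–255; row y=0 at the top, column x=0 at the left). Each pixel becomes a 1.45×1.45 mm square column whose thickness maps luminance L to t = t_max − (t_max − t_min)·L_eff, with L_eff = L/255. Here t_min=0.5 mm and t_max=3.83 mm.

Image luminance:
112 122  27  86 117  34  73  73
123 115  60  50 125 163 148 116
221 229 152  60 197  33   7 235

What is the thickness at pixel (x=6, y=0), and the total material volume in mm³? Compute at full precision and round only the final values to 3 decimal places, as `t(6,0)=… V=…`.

span = t_max - t_min = 3.83 - 0.5 = 3.330
L(6,0) = 73, L_eff = 73/255 = 0.286275
t(6,0) = 3.83 - 3.330·0.286275 = 2.877
Σt over all 3·8 pixels = 242031/4250 ≈ 56.9484706
V = pitch²·Σt = 1.45²·242031/4250 = 119.734

t(6,0)=2.877 V=119.734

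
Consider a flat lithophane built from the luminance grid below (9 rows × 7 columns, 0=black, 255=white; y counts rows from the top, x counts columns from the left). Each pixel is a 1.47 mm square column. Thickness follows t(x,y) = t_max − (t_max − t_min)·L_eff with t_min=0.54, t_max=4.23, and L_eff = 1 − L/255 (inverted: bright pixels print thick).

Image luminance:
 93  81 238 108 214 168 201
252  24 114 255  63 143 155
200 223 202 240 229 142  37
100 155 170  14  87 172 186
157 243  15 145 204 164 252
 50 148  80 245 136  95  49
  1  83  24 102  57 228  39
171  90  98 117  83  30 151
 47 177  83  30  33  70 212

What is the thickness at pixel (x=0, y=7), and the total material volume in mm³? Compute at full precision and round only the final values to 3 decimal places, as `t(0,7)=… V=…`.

span = t_max - t_min = 4.23 - 0.54 = 3.690
L(0,7) = 171, L_eff = 1 - 171/255 = 0.329412 (inverted)
t(0,7) = 4.23 - 3.690·0.329412 = 3.014
Σt over all 9·7 pixels = 258939/1700 ≈ 152.3170588
V = pitch²·Σt = 1.47²·258939/1700 = 329.142

t(0,7)=3.014 V=329.142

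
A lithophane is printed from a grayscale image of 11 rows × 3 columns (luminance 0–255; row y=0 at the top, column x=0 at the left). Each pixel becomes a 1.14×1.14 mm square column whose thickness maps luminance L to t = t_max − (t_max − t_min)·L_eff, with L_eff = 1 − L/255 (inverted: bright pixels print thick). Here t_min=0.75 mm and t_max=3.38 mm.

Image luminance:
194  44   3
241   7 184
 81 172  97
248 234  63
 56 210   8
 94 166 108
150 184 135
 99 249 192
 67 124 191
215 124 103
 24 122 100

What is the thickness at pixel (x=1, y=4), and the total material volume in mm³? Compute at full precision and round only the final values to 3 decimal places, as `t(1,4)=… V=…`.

span = t_max - t_min = 3.38 - 0.75 = 2.630
L(1,4) = 210, L_eff = 1 - 210/255 = 0.176471 (inverted)
t(1,4) = 3.38 - 2.630·0.176471 = 2.916
Σt over all 11·3 pixels = 439783/6375 ≈ 68.9855686
V = pitch²·Σt = 1.14²·439783/6375 = 89.654

t(1,4)=2.916 V=89.654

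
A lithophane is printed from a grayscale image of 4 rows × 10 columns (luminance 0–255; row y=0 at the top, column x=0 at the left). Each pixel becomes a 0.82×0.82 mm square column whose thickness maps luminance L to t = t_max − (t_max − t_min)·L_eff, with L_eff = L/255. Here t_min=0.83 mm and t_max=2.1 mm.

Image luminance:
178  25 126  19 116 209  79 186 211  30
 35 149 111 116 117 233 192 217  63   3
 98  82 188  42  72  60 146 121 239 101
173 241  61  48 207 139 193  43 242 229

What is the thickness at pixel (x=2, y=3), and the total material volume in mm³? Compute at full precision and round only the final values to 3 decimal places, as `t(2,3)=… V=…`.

span = t_max - t_min = 2.1 - 0.83 = 1.270
L(2,3) = 61, L_eff = 61/255 = 0.239216
t(2,3) = 2.1 - 1.270·0.239216 = 1.796
Σt over all 4·10 pixels = 74461/1275 ≈ 58.4007843
V = pitch²·Σt = 0.82²·74461/1275 = 39.269

t(2,3)=1.796 V=39.269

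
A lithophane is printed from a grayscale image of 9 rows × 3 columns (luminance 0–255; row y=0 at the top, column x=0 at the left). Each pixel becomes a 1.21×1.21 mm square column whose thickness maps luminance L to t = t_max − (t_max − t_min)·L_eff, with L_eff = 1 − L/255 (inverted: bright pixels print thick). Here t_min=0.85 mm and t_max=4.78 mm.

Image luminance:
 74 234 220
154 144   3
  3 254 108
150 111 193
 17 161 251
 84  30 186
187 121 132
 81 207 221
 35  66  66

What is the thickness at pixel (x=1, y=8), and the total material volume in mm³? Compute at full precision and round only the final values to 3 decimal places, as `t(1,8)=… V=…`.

t(1,8)=1.867 V=112.418

span = t_max - t_min = 4.78 - 0.85 = 3.930
L(1,8) = 66, L_eff = 1 - 66/255 = 0.741176 (inverted)
t(1,8) = 4.78 - 3.930·0.741176 = 1.867
Σt over all 9·3 pixels = 326329/4250 ≈ 76.7832941
V = pitch²·Σt = 1.21²·326329/4250 = 112.418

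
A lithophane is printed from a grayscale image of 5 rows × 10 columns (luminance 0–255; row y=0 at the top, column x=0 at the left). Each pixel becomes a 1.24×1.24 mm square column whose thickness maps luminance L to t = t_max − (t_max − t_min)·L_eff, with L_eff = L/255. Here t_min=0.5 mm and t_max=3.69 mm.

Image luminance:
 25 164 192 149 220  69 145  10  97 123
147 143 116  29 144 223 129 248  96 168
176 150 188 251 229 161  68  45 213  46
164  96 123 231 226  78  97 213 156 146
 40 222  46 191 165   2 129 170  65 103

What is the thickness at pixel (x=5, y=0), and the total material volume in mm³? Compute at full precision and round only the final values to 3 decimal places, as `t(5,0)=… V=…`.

t(5,0)=2.827 V=152.369

span = t_max - t_min = 3.69 - 0.5 = 3.190
L(5,0) = 69, L_eff = 69/255 = 0.270588
t(5,0) = 3.69 - 3.190·0.270588 = 2.827
Σt over all 5·10 pixels = 2526937/25500 ≈ 99.0955686
V = pitch²·Σt = 1.24²·2526937/25500 = 152.369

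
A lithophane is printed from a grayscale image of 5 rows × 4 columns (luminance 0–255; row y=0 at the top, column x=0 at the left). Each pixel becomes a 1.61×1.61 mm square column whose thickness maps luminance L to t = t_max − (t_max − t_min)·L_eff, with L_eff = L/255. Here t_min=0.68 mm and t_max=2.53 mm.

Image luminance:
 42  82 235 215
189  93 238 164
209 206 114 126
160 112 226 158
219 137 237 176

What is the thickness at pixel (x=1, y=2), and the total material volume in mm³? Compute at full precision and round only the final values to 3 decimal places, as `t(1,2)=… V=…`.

span = t_max - t_min = 2.53 - 0.68 = 1.850
L(1,2) = 206, L_eff = 206/255 = 0.807843
t(1,2) = 2.53 - 1.850·0.807843 = 1.035
Σt over all 5·4 pixels = 67277/2550 ≈ 26.3831373
V = pitch²·Σt = 1.61²·67277/2550 = 68.388

t(1,2)=1.035 V=68.388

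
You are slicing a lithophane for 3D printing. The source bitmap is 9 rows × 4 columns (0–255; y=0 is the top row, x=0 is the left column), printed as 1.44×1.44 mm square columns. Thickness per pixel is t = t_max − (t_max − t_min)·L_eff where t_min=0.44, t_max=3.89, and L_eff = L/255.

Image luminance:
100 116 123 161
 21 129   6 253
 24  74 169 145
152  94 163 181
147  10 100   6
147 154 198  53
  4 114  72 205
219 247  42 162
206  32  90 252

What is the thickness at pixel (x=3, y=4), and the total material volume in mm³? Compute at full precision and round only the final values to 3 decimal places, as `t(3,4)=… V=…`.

span = t_max - t_min = 3.89 - 0.44 = 3.450
L(3,4) = 6, L_eff = 6/255 = 0.023529
t(3,4) = 3.89 - 3.450·0.023529 = 3.809
Σt over all 9·4 pixels = 27507/340 ≈ 80.9029412
V = pitch²·Σt = 1.44²·27507/340 = 167.760

t(3,4)=3.809 V=167.760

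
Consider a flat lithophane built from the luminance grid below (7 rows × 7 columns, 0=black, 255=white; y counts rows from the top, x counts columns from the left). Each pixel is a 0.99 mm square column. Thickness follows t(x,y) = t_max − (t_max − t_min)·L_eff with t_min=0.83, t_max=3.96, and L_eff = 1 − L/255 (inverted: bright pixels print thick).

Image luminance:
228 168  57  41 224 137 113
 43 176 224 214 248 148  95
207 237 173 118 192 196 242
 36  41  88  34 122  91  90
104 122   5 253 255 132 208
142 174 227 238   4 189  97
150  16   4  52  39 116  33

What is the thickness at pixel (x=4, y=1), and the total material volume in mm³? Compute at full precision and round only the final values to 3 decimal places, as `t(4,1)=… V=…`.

t(4,1)=3.874 V=118.575

span = t_max - t_min = 3.96 - 0.83 = 3.130
L(4,1) = 248, L_eff = 1 - 248/255 = 0.027451 (inverted)
t(4,1) = 3.96 - 3.130·0.027451 = 3.874
Σt over all 7·7 pixels = 257087/2125 ≈ 120.9821176
V = pitch²·Σt = 0.99²·257087/2125 = 118.575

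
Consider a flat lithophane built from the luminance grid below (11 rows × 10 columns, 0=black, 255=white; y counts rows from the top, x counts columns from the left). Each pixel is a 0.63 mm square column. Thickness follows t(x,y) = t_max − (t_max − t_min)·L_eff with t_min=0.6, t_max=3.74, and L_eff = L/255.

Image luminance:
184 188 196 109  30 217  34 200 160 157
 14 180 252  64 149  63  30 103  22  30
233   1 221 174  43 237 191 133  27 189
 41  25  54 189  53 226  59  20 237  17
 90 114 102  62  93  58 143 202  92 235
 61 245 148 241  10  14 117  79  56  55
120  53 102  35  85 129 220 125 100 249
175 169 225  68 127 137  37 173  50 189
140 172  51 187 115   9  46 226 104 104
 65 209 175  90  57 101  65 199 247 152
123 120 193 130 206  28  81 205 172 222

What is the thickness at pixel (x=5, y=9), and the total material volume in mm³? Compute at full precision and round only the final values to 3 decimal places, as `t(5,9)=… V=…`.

t(5,9)=2.496 V=97.154

span = t_max - t_min = 3.74 - 0.6 = 3.140
L(5,9) = 101, L_eff = 101/255 = 0.396078
t(5,9) = 3.74 - 3.140·0.396078 = 2.496
Σt over all 11·10 pixels = 3120983/12750 ≈ 244.7829804
V = pitch²·Σt = 0.63²·3120983/12750 = 97.154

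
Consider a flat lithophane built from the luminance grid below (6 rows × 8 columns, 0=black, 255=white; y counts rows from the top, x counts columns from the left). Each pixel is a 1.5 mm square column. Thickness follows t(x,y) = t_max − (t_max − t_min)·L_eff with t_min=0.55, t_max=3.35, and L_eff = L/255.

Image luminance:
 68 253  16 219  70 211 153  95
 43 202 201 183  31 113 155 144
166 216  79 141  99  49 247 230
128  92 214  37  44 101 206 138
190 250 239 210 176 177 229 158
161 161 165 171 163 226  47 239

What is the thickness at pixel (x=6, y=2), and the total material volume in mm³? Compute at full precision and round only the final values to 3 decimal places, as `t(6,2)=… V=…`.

t(6,2)=0.638 V=181.299

span = t_max - t_min = 3.35 - 0.55 = 2.800
L(6,2) = 247, L_eff = 247/255 = 0.968627
t(6,2) = 3.35 - 2.800·0.968627 = 0.638
Σt over all 6·8 pixels = 102736/1275 ≈ 80.5772549
V = pitch²·Σt = 1.5²·102736/1275 = 181.299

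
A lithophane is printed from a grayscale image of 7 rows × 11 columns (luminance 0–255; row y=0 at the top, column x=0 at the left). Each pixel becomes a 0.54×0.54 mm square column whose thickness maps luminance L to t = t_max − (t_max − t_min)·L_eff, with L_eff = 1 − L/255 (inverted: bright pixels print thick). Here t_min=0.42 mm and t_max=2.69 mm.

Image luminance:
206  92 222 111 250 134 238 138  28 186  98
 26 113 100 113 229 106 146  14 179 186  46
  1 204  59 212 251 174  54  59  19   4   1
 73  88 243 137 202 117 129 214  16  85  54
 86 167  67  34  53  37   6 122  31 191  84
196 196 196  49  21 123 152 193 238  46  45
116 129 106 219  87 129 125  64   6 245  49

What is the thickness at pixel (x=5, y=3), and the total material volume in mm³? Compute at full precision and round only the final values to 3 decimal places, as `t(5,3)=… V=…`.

span = t_max - t_min = 2.69 - 0.42 = 2.270
L(5,3) = 117, L_eff = 1 - 117/255 = 0.541176 (inverted)
t(5,3) = 2.69 - 2.270·0.541176 = 1.462
Σt over all 7·11 pixels = 114389/1020 ≈ 112.1460784
V = pitch²·Σt = 0.54²·114389/1020 = 32.702

t(5,3)=1.462 V=32.702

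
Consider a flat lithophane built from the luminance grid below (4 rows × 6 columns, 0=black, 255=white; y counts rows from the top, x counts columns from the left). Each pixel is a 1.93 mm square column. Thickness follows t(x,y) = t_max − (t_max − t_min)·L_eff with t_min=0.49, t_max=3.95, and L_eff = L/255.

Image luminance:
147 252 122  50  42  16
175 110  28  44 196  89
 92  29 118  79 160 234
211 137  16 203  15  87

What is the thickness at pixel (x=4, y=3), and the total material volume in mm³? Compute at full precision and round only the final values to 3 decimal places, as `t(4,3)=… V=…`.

t(4,3)=3.746 V=219.084

span = t_max - t_min = 3.95 - 0.49 = 3.460
L(4,3) = 15, L_eff = 15/255 = 0.058824
t(4,3) = 3.95 - 3.460·0.058824 = 3.746
Σt over all 4·6 pixels = 58.816
V = pitch²·Σt = 1.93²·58.816 = 219.084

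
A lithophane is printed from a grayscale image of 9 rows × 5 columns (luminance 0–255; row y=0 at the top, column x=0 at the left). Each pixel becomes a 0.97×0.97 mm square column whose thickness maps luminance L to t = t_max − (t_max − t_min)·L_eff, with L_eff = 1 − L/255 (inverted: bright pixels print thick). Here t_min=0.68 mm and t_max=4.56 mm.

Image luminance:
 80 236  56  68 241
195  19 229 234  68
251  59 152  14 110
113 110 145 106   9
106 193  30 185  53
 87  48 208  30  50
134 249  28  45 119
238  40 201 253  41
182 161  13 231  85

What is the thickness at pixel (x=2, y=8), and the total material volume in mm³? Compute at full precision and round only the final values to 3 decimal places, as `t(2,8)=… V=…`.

t(2,8)=0.878 V=107.604

span = t_max - t_min = 4.56 - 0.68 = 3.880
L(2,8) = 13, L_eff = 1 - 13/255 = 0.949020 (inverted)
t(2,8) = 4.56 - 3.880·0.949020 = 0.878
Σt over all 9·5 pixels = 48604/425 ≈ 114.3623529
V = pitch²·Σt = 0.97²·48604/425 = 107.604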